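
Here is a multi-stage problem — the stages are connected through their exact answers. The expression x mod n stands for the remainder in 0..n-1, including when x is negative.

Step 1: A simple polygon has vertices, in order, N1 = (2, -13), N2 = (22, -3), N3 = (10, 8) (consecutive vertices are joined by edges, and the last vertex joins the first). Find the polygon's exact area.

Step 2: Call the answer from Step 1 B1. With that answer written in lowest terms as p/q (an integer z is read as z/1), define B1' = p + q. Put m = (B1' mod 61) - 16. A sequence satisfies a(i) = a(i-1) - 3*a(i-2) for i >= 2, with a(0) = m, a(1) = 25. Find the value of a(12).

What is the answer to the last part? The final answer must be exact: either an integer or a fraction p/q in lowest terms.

-21047

Step 1: cross terms: (2*-3 - 22*-13)=280, (22*8 - 10*-3)=206, (10*-13 - 2*8)=-146; twice the area = |340| = 340; area = 170; answer 170
Step 2: B1 = 170; threaded value p + q = 171; m = 33; a(2) = 1*(25) - 3*(33) = -74; iterating: a(2)=-74, a(3)=-149, a(4)=73, a(5)=520, a(6)=301, a(7)=-1259, a(8)=-2162, a(9)=1615, a(10)=8101, a(11)=3256, a(12)=-21047; answer -21047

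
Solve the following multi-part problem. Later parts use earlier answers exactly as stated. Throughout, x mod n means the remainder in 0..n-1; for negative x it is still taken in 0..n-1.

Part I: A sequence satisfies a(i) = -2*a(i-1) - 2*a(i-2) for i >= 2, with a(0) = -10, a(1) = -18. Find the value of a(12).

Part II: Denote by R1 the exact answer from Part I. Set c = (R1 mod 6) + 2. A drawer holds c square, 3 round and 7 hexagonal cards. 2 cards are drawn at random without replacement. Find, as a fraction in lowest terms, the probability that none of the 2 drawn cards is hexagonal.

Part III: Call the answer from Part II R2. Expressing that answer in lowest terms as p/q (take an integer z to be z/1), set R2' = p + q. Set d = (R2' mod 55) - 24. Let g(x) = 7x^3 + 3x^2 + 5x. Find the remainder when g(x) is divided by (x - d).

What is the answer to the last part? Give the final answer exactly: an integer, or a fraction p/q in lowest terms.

-9009

Part I: a(2) = -2*(-18) - 2*(-10) = 56; iterating: a(2)=56, a(3)=-76, a(4)=40, a(5)=72, a(6)=-224, a(7)=304, a(8)=-160, a(9)=-288, a(10)=896, a(11)=-1216, a(12)=640; answer 640
Part II: R1 = 640; c = 6; total draws C(16,2) = 120; favorable C(9,2) = 36; P = 3/10; answer 3/10
Part III: R2 = 3/10; threaded value p + q = 13; d = -11; remainder = value at the root: 7*(-11)^3 + 3*(-11)^2 + 5*(-11)^1 = (-9317) + (363) + (-55) = -9009; answer -9009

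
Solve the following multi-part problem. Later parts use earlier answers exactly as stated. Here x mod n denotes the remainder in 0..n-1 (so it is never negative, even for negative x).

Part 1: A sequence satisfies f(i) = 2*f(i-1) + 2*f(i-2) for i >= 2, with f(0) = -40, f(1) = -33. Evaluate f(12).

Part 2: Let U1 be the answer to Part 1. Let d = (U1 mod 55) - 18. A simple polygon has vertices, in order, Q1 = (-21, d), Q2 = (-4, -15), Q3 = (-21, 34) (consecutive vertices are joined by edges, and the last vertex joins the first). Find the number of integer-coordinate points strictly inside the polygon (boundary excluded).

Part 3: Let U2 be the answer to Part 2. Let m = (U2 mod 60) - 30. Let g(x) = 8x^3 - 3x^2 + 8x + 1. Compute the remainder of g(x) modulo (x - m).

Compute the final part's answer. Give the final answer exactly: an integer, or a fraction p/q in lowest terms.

138789

Part 1: f(2) = 2*(-33) + 2*(-40) = -146; iterating: f(2)=-146, f(3)=-358, f(4)=-1008, f(5)=-2732, f(6)=-7480, f(7)=-20424, f(8)=-55808, f(9)=-152464, f(10)=-416544, f(11)=-1138016, f(12)=-3109120; answer -3109120
Part 2: U1 = -3109120; d = 12; cross terms: (-21*-15 - -4*12)=363, (-4*34 - -21*-15)=-451, (-21*12 - -21*34)=462; twice the area = |374| = 374; area = 187; boundary points = 1 + 1 + 22 = 24; strictly interior points = area - boundary/2 + 1 = 176; answer 176
Part 3: U2 = 176; m = 26; remainder = value at the root: 8*(26)^3 - 3*(26)^2 + 8*(26)^1 + 1 = (140608) + (-2028) + (208) + (1) = 138789; answer 138789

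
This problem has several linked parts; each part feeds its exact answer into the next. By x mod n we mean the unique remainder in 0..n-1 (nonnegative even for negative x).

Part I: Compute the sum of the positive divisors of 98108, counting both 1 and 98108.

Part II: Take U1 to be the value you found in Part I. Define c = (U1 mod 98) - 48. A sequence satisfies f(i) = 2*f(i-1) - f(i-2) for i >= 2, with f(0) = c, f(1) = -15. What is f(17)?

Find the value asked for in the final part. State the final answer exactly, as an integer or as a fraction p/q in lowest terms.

Part I: 98108 = 2^2 * 24527; sigma = (1 + 2 + 4) * (1 + 24527) = 7 * 24528 = 171696; answer 171696
Part II: U1 = 171696; c = -48; f(2) = 2*(-15) - 1*(-48) = 18; iterating: f(2)=18, f(3)=51, f(4)=84, f(5)=117, f(6)=150, f(7)=183, f(8)=216, f(9)=249, f(10)=282, f(11)=315, f(12)=348, f(13)=381, f(14)=414, f(15)=447, f(16)=480, f(17)=513; answer 513

513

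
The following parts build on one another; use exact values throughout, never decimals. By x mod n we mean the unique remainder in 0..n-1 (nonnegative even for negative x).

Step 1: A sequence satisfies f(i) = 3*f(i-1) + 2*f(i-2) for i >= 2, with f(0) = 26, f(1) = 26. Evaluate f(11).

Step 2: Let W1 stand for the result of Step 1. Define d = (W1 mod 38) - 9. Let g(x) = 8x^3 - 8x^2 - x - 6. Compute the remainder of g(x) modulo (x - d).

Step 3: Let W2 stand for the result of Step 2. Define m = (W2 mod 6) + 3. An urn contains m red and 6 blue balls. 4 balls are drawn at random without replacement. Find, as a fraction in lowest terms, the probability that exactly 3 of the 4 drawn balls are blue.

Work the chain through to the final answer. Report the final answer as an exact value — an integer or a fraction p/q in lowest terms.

160/1001

Step 1: f(2) = 3*(26) + 2*(26) = 130; iterating: f(2)=130, f(3)=442, f(4)=1586, f(5)=5642, f(6)=20098, f(7)=71578, f(8)=254930, f(9)=907946, f(10)=3233698, f(11)=11516986; answer 11516986
Step 2: W1 = 11516986; d = 13; remainder = value at the root: 8*(13)^3 - 8*(13)^2 - 1*(13)^1 - 6 = (17576) + (-1352) + (-13) + (-6) = 16205; answer 16205
Step 3: W2 = 16205; m = 8; total draws C(14,4) = 1001; favorable C(6,3)*C(8,1) = 160; P = 160/1001; answer 160/1001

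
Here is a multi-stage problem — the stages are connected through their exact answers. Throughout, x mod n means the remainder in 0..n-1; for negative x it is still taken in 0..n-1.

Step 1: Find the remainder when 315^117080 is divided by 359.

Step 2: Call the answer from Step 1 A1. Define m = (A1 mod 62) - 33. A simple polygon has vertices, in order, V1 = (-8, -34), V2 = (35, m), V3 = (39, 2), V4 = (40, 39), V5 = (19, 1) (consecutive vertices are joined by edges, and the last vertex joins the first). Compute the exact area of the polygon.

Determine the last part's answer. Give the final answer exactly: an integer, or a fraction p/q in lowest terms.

Step 1: squarings mod 359: 315^1=315, 315^2=141, 315^4=136, 315^8=187, 315^16=146, 315^32=135, 315^64=275, 315^128=235, 315^256=298, 315^512=131, 315^1024=288, 315^2048=15, 315^4096=225, 315^8192=6, 315^16384=36, 315^32768=219, 315^65536=214; 315^117080 = 315^8 * 315^16 * 315^64 * 315^256 * 315^2048 * 315^16384 * 315^32768 * 315^65536 = 220 (mod 359); answer 220
Step 2: A1 = 220; m = 1; cross terms: (-8*1 - 35*-34)=1182, (35*2 - 39*1)=31, (39*39 - 40*2)=1441, (40*1 - 19*39)=-701, (19*-34 - -8*1)=-638; twice the area = |1315| = 1315; area = 1315/2; answer 1315/2

1315/2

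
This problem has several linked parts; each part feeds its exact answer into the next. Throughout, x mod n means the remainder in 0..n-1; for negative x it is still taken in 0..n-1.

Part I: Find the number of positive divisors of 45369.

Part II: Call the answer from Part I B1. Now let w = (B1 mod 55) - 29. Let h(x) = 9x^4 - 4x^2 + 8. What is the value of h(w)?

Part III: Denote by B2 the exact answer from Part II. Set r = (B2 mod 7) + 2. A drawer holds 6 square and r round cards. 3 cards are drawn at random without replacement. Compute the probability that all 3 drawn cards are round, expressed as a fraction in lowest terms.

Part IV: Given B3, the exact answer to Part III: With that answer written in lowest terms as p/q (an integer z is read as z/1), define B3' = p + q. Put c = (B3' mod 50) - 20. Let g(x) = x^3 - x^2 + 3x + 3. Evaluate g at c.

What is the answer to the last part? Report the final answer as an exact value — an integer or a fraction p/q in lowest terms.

-162

Part I: 45369 = 3^2 * 71^2; number of divisors = (2+1) * (2+1) = 9; answer 9
Part II: B1 = 9; w = -20; 9*(-20)^4 - 4*(-20)^2 + 8 = (1440000) + (-1600) + (8) = 1438408; answer 1438408
Part III: B2 = 1438408; r = 8; total draws C(14,3) = 364; favorable C(8,3) = 56; P = 2/13; answer 2/13
Part IV: B3 = 2/13; threaded value p + q = 15; c = -5; 1*(-5)^3 - 1*(-5)^2 + 3*(-5)^1 + 3 = (-125) + (-25) + (-15) + (3) = -162; answer -162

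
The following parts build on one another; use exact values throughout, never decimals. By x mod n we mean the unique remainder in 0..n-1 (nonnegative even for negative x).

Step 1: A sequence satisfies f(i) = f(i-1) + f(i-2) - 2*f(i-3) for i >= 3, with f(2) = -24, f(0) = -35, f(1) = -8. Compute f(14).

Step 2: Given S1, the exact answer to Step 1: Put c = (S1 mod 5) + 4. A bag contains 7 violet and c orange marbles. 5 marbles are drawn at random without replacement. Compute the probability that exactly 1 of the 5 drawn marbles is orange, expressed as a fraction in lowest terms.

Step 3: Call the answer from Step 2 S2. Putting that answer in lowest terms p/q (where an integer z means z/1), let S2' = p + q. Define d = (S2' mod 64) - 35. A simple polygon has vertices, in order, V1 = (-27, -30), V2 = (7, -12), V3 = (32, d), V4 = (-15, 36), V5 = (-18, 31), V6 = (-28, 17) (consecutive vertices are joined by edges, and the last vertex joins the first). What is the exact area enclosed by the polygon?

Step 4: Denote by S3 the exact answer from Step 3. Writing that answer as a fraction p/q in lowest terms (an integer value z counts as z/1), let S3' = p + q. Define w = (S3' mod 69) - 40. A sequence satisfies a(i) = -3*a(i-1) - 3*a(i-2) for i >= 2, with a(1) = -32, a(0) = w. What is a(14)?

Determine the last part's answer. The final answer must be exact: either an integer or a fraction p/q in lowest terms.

67797

Step 1: f(3) = 1*(-24) + 1*(-8) - 2*(-35) = 38; iterating: f(3)=38, f(4)=30, f(5)=116, f(6)=70, f(7)=126, f(8)=-36, f(9)=-50, f(10)=-338, f(11)=-316, f(12)=-554, f(13)=-194, f(14)=-116; answer -116
Step 2: S1 = -116; c = 8; total draws C(15,5) = 3003; favorable C(8,1)*C(7,4) = 280; P = 40/429; answer 40/429
Step 3: S2 = 40/429; threaded value p + q = 469; d = -14; cross terms: (-27*-12 - 7*-30)=534, (7*-14 - 32*-12)=286, (32*36 - -15*-14)=942, (-15*31 - -18*36)=183, (-18*17 - -28*31)=562, (-28*-30 - -27*17)=1299; twice the area = |3806| = 3806; area = 1903; answer 1903
Step 4: S3 = 1903; threaded value p + q = 1904; w = 1; a(2) = -3*(-32) - 3*(1) = 93; iterating: a(2)=93, a(3)=-183, a(4)=270, a(5)=-261, a(6)=-27, a(7)=864, a(8)=-2511, a(9)=4941, a(10)=-7290, a(11)=7047, a(12)=729, a(13)=-23328, a(14)=67797; answer 67797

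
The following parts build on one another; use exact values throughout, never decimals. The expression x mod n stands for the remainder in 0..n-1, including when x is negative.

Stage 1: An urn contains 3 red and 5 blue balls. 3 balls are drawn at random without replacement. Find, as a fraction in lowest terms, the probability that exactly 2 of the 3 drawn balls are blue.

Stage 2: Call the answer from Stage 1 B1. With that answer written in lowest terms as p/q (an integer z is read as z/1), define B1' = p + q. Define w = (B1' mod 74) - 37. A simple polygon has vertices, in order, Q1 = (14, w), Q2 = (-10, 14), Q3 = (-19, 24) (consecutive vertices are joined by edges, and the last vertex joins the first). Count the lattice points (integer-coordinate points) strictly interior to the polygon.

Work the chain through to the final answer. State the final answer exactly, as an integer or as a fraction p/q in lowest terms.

79

Stage 1: total draws C(8,3) = 56; favorable C(5,2)*C(3,1) = 30; P = 15/28; answer 15/28
Stage 2: B1 = 15/28; threaded value p + q = 43; w = 6; cross terms: (14*14 - -10*6)=256, (-10*24 - -19*14)=26, (-19*6 - 14*24)=-450; twice the area = |-168| = 168; area = 84; boundary points = 8 + 1 + 3 = 12; strictly interior points = area - boundary/2 + 1 = 79; answer 79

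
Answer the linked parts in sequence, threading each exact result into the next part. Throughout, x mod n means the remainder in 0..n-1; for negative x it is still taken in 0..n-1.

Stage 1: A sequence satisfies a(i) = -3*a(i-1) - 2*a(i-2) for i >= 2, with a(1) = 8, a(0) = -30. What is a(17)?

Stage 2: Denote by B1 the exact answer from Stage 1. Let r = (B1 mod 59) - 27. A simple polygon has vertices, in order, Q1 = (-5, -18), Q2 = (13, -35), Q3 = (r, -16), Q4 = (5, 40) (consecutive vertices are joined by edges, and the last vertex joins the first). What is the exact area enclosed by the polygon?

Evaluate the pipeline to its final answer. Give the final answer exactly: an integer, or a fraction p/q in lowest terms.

458

Stage 1: a(2) = -3*(8) - 2*(-30) = 36; iterating: a(2)=36, a(3)=-124, a(4)=300, a(5)=-652, a(6)=1356, a(7)=-2764, a(8)=5580, a(9)=-11212, a(10)=22476, a(11)=-45004, a(12)=90060, a(13)=-180172, a(14)=360396, a(15)=-720844, a(16)=1441740, a(17)=-2883532; answer -2883532
Stage 2: B1 = -2883532; r = 7; cross terms: (-5*-35 - 13*-18)=409, (13*-16 - 7*-35)=37, (7*40 - 5*-16)=360, (5*-18 - -5*40)=110; twice the area = |916| = 916; area = 458; answer 458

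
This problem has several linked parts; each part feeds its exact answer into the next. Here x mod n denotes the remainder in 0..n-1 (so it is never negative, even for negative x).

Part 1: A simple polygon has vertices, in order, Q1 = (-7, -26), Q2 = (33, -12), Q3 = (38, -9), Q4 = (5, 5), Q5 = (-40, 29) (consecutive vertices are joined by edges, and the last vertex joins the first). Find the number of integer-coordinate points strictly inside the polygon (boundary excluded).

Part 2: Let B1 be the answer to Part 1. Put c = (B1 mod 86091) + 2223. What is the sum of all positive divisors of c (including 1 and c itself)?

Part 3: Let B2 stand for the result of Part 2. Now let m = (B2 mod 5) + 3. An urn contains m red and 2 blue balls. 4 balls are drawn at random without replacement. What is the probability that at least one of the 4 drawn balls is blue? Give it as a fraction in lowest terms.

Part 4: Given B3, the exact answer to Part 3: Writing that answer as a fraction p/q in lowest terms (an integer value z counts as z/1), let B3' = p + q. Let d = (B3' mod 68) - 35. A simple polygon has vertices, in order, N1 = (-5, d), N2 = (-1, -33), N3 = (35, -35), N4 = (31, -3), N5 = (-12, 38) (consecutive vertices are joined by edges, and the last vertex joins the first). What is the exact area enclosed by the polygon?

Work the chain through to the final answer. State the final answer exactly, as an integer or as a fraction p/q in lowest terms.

Part 1: cross terms: (-7*-12 - 33*-26)=942, (33*-9 - 38*-12)=159, (38*5 - 5*-9)=235, (5*29 - -40*5)=345, (-40*-26 - -7*29)=1243; twice the area = |2924| = 2924; area = 1462; boundary points = 2 + 1 + 1 + 3 + 11 = 18; strictly interior points = area - boundary/2 + 1 = 1454; answer 1454
Part 2: B1 = 1454; c = 3677; 3677 is prime, so its only divisors are 1 and 3677; sigma = 1 + 3677 = 3678; answer 3678
Part 3: B2 = 3678; m = 6; total draws C(8,4) = 70; complement C(6,4) = 15; favorable 70 - 15 = 55; P = 11/14; answer 11/14
Part 4: B3 = 11/14; threaded value p + q = 25; d = -10; cross terms: (-5*-33 - -1*-10)=155, (-1*-35 - 35*-33)=1190, (35*-3 - 31*-35)=980, (31*38 - -12*-3)=1142, (-12*-10 - -5*38)=310; twice the area = |3777| = 3777; area = 3777/2; answer 3777/2

3777/2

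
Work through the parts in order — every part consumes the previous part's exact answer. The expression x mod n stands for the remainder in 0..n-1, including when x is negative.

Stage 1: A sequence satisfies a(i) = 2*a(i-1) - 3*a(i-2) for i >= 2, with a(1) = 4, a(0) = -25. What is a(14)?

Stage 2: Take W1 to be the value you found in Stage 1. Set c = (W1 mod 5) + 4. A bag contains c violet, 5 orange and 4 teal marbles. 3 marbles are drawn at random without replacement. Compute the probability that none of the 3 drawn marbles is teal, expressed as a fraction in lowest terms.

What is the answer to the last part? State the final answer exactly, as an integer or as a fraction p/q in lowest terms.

33/91

Stage 1: a(2) = 2*(4) - 3*(-25) = 83; iterating: a(2)=83, a(3)=154, a(4)=59, a(5)=-344, a(6)=-865, a(7)=-698, a(8)=1199, a(9)=4492, a(10)=5387, a(11)=-2702, a(12)=-21565, a(13)=-35024, a(14)=-5353; answer -5353
Stage 2: W1 = -5353; c = 6; total draws C(15,3) = 455; favorable C(11,3) = 165; P = 33/91; answer 33/91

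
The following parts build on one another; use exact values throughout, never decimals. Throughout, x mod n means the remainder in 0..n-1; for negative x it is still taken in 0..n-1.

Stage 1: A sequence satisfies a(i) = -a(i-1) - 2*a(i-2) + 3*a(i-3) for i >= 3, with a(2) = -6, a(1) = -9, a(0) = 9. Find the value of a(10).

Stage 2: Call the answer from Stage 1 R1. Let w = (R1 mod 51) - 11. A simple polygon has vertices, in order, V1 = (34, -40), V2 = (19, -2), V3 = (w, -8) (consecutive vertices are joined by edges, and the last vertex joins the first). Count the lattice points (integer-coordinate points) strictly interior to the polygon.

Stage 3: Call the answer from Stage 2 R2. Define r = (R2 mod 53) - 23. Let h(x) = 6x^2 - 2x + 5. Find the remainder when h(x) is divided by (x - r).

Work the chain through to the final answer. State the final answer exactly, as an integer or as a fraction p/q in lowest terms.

Stage 1: a(3) = -1*(-6) - 2*(-9) + 3*(9) = 51; iterating: a(3)=51, a(4)=-66, a(5)=-54, a(6)=339, a(7)=-429, a(8)=-411, a(9)=2286, a(10)=-2751; answer -2751
Stage 2: R1 = -2751; w = -8; cross terms: (34*-2 - 19*-40)=692, (19*-8 - -8*-2)=-168, (-8*-40 - 34*-8)=592; twice the area = |1116| = 1116; area = 558; boundary points = 1 + 3 + 2 = 6; strictly interior points = area - boundary/2 + 1 = 556; answer 556
Stage 3: R2 = 556; r = 3; remainder = value at the root: 6*(3)^2 - 2*(3)^1 + 5 = (54) + (-6) + (5) = 53; answer 53

53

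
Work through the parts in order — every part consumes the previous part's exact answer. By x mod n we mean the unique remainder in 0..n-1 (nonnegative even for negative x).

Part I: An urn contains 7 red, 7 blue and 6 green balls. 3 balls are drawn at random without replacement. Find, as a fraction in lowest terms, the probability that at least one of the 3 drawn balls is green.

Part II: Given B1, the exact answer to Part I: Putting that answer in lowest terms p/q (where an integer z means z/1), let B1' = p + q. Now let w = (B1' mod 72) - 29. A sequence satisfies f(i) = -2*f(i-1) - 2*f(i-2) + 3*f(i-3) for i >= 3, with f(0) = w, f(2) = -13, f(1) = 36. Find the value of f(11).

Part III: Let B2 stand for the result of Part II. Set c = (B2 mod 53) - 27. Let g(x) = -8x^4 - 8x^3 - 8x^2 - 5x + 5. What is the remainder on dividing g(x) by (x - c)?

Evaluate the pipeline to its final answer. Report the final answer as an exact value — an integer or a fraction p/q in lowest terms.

-4170

Part I: total draws C(20,3) = 1140; complement C(14,3) = 364; favorable 1140 - 364 = 776; P = 194/285; answer 194/285
Part II: B1 = 194/285; threaded value p + q = 479; w = 18; f(3) = -2*(-13) - 2*(36) + 3*(18) = 8; iterating: f(3)=8, f(4)=118, f(5)=-291, f(6)=370, f(7)=196, f(8)=-2005, f(9)=4728, f(10)=-4858, f(11)=-5755; answer -5755
Part III: B2 = -5755; c = -5; remainder = value at the root: -8*(-5)^4 - 8*(-5)^3 - 8*(-5)^2 - 5*(-5)^1 + 5 = (-5000) + (1000) + (-200) + (25) + (5) = -4170; answer -4170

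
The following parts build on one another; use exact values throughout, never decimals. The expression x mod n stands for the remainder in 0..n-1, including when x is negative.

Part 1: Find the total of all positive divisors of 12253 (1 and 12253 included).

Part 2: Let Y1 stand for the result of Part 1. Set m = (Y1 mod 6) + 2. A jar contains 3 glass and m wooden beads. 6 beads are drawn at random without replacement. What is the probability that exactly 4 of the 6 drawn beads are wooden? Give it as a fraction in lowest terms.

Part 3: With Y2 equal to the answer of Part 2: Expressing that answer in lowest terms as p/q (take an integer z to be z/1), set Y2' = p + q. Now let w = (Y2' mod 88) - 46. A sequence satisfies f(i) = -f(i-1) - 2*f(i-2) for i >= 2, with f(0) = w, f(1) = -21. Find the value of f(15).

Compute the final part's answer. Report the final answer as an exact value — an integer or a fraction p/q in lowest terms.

8421

Part 1: 12253 is prime, so its only divisors are 1 and 12253; sigma = 1 + 12253 = 12254; answer 12254
Part 2: Y1 = 12254; m = 4; total draws C(7,6) = 7; favorable C(4,4)*C(3,2) = 3; P = 3/7; answer 3/7
Part 3: Y2 = 3/7; threaded value p + q = 10; w = -36; f(2) = -1*(-21) - 2*(-36) = 93; iterating: f(2)=93, f(3)=-51, f(4)=-135, f(5)=237, f(6)=33, f(7)=-507, f(8)=441, f(9)=573, f(10)=-1455, f(11)=309, f(12)=2601, f(13)=-3219, f(14)=-1983, f(15)=8421; answer 8421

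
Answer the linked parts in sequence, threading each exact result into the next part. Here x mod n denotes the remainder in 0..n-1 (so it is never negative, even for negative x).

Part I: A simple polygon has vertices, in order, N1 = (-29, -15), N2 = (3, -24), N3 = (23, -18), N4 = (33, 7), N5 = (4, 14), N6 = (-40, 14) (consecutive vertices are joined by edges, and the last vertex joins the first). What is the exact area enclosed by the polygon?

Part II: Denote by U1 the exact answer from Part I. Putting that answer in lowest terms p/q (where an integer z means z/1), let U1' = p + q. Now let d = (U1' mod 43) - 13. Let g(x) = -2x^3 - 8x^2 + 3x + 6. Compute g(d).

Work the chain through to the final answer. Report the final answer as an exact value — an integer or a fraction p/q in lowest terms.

Part I: cross terms: (-29*-24 - 3*-15)=741, (3*-18 - 23*-24)=498, (23*7 - 33*-18)=755, (33*14 - 4*7)=434, (4*14 - -40*14)=616, (-40*-15 - -29*14)=1006; twice the area = |4050| = 4050; area = 2025; answer 2025
Part II: U1 = 2025; threaded value p + q = 2026; d = -8; -2*(-8)^3 - 8*(-8)^2 + 3*(-8)^1 + 6 = (1024) + (-512) + (-24) + (6) = 494; answer 494

494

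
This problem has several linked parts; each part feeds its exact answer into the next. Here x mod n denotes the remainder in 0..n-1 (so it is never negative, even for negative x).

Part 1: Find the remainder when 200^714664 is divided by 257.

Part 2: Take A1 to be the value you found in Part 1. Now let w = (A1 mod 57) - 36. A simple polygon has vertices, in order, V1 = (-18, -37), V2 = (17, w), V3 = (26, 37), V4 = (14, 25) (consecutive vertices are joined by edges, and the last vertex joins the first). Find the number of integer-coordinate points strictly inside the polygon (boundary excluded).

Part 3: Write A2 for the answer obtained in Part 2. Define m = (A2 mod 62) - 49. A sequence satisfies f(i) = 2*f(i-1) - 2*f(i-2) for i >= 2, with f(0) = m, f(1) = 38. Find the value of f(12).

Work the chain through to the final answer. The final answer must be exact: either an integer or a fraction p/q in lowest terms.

Part 1: squarings mod 257: 200^1=200, 200^2=165, 200^4=240, 200^8=32, 200^16=253, 200^32=16, 200^64=256, 200^128=1, 200^256=1, 200^512=1, 200^1024=1, 200^2048=1, 200^4096=1, 200^8192=1, 200^16384=1, 200^32768=1, 200^65536=1, 200^131072=1, 200^262144=1, 200^524288=1; 200^714664 = 200^8 * 200^32 * 200^128 * 200^256 * 200^512 * 200^1024 * 200^8192 * 200^16384 * 200^32768 * 200^131072 * 200^524288 = 255 (mod 257); answer 255
Part 2: A1 = 255; w = -9; cross terms: (-18*-9 - 17*-37)=791, (17*37 - 26*-9)=863, (26*25 - 14*37)=132, (14*-37 - -18*25)=-68; twice the area = |1718| = 1718; area = 859; boundary points = 7 + 1 + 12 + 2 = 22; strictly interior points = area - boundary/2 + 1 = 849; answer 849
Part 3: A2 = 849; m = -6; f(2) = 2*(38) - 2*(-6) = 88; iterating: f(2)=88, f(3)=100, f(4)=24, f(5)=-152, f(6)=-352, f(7)=-400, f(8)=-96, f(9)=608, f(10)=1408, f(11)=1600, f(12)=384; answer 384

384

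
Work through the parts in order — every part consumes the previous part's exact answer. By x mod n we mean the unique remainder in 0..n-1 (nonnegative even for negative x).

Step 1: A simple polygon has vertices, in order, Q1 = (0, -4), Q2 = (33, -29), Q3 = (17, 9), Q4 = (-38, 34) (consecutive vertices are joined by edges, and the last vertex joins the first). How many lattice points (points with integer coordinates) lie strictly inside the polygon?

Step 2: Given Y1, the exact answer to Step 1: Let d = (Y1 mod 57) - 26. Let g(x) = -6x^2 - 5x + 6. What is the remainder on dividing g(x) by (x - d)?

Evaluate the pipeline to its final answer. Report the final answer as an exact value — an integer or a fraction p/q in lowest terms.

Step 1: cross terms: (0*-29 - 33*-4)=132, (33*9 - 17*-29)=790, (17*34 - -38*9)=920, (-38*-4 - 0*34)=152; twice the area = |1994| = 1994; area = 997; boundary points = 1 + 2 + 5 + 38 = 46; strictly interior points = area - boundary/2 + 1 = 975; answer 975
Step 2: Y1 = 975; d = -20; remainder = value at the root: -6*(-20)^2 - 5*(-20)^1 + 6 = (-2400) + (100) + (6) = -2294; answer -2294

-2294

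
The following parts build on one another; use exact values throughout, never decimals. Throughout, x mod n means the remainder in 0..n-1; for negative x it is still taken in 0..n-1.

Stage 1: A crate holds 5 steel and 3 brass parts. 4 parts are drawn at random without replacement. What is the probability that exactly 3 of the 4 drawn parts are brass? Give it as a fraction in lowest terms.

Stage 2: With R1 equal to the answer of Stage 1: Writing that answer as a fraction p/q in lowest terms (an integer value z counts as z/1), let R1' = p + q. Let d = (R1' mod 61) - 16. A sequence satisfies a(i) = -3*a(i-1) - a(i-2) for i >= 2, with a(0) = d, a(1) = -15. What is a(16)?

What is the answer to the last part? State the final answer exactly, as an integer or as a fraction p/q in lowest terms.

33506675

Stage 1: total draws C(8,4) = 70; favorable C(3,3)*C(5,1) = 5; P = 1/14; answer 1/14
Stage 2: R1 = 1/14; threaded value p + q = 15; d = -1; a(2) = -3*(-15) - 1*(-1) = 46; iterating: a(2)=46, a(3)=-123, a(4)=323, a(5)=-846, a(6)=2215, a(7)=-5799, a(8)=15182, a(9)=-39747, a(10)=104059, a(11)=-272430, a(12)=713231, a(13)=-1867263, a(14)=4888558, a(15)=-12798411, a(16)=33506675; answer 33506675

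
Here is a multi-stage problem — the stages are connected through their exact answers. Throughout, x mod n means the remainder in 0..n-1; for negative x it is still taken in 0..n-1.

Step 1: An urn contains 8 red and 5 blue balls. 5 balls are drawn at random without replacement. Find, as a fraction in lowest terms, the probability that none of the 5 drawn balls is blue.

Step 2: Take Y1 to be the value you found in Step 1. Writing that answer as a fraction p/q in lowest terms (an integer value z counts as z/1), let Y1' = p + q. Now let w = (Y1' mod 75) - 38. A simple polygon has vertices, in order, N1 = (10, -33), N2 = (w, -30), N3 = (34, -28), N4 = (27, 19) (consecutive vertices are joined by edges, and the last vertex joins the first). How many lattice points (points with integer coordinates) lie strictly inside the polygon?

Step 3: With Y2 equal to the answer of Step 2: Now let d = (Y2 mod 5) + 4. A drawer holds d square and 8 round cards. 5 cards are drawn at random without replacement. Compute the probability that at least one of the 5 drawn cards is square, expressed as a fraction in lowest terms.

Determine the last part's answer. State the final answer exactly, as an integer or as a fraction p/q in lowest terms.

Step 1: total draws C(13,5) = 1287; favorable C(8,5) = 56; P = 56/1287; answer 56/1287
Step 2: Y1 = 56/1287; threaded value p + q = 1343; w = 30; cross terms: (10*-30 - 30*-33)=690, (30*-28 - 34*-30)=180, (34*19 - 27*-28)=1402, (27*-33 - 10*19)=-1081; twice the area = |1191| = 1191; area = 1191/2; boundary points = 1 + 2 + 1 + 1 = 5; strictly interior points = area - boundary/2 + 1 = 594; answer 594
Step 3: Y2 = 594; d = 8; total draws C(16,5) = 4368; complement C(8,5) = 56; favorable 4368 - 56 = 4312; P = 77/78; answer 77/78

77/78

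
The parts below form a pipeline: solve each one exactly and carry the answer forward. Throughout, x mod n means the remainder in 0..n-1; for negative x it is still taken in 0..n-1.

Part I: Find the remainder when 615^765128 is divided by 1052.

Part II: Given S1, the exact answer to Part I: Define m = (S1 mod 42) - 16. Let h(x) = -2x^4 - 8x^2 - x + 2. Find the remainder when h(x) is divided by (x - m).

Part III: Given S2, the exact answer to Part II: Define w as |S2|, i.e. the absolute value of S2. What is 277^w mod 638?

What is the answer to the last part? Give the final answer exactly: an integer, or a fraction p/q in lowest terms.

Part I: squarings mod 1052: 615^1=615, 615^2=557, 615^4=961, 615^8=917, 615^16=341, 615^32=561, 615^64=173, 615^128=473, 615^256=705, 615^512=481, 615^1024=973, 615^2048=981, 615^4096=833, 615^8192=621, 615^16384=609, 615^32768=577, 615^65536=497, 615^131072=841, 615^262144=337, 615^524288=1005; 615^765128 = 615^8 * 615^64 * 615^128 * 615^1024 * 615^2048 * 615^8192 * 615^32768 * 615^65536 * 615^131072 * 615^524288 = 637 (mod 1052); answer 637
Part II: S1 = 637; m = -9; remainder = value at the root: -2*(-9)^4 - 8*(-9)^2 - 1*(-9)^1 + 2 = (-13122) + (-648) + (9) + (2) = -13759; answer -13759
Part III: S2 = -13759; w = 13759; squarings mod 638: 277^1=277, 277^2=169, 277^4=489, 277^8=509, 277^16=53, 277^32=257, 277^64=335, 277^128=575, 277^256=141, 277^512=103, 277^1024=401, 277^2048=25, 277^4096=625, 277^8192=169; 277^13759 = 277^1 * 277^2 * 277^4 * 277^8 * 277^16 * 277^32 * 277^128 * 277^256 * 277^1024 * 277^4096 * 277^8192 = 83 (mod 638); answer 83

83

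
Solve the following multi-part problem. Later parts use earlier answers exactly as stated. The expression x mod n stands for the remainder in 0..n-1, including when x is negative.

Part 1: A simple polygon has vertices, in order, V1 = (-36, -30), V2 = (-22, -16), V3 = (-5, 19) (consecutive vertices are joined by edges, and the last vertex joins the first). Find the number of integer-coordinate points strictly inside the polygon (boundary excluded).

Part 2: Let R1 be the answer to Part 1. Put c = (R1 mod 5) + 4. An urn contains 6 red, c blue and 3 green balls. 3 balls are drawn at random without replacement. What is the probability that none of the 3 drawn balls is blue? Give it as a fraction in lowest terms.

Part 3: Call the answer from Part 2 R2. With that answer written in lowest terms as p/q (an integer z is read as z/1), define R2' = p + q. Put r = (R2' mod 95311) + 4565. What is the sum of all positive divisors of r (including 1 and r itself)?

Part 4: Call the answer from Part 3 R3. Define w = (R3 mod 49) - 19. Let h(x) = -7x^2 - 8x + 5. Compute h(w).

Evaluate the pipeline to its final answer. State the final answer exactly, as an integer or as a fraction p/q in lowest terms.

-2370

Part 1: cross terms: (-36*-16 - -22*-30)=-84, (-22*19 - -5*-16)=-498, (-5*-30 - -36*19)=834; twice the area = |252| = 252; area = 126; boundary points = 14 + 1 + 1 = 16; strictly interior points = area - boundary/2 + 1 = 119; answer 119
Part 2: R1 = 119; c = 8; total draws C(17,3) = 680; favorable C(9,3) = 84; P = 21/170; answer 21/170
Part 3: R2 = 21/170; threaded value p + q = 191; r = 4756; 4756 = 2^2 * 29 * 41; sigma = (1 + 2 + 4) * (1 + 29) * (1 + 41) = 7 * 30 * 42 = 8820; answer 8820
Part 4: R3 = 8820; w = -19; -7*(-19)^2 - 8*(-19)^1 + 5 = (-2527) + (152) + (5) = -2370; answer -2370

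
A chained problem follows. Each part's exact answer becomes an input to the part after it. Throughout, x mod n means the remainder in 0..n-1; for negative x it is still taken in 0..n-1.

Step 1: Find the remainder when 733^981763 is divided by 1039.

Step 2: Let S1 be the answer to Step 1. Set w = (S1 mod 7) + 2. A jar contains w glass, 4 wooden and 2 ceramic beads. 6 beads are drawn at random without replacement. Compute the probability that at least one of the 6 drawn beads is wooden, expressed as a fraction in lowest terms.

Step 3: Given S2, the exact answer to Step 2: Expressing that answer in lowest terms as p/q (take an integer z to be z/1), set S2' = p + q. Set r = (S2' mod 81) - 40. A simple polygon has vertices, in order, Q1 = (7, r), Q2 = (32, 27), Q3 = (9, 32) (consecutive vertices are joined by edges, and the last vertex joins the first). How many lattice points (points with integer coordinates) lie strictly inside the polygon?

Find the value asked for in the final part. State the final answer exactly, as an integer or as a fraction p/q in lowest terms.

Step 1: squarings mod 1039: 733^1=733, 733^2=126, 733^4=291, 733^8=522, 733^16=266, 733^32=104, 733^64=426, 733^128=690, 733^256=238, 733^512=538, 733^1024=602, 733^2048=832, 733^4096=250, 733^8192=160, 733^16384=664, 733^32768=360, 733^65536=764, 733^131072=817, 733^262144=451, 733^524288=796; 733^981763 = 733^1 * 733^2 * 733^256 * 733^512 * 733^2048 * 733^4096 * 733^8192 * 733^16384 * 733^32768 * 733^131072 * 733^262144 * 733^524288 = 339 (mod 1039); answer 339
Step 2: S1 = 339; w = 5; total draws C(11,6) = 462; complement C(7,6) = 7; favorable 462 - 7 = 455; P = 65/66; answer 65/66
Step 3: S2 = 65/66; threaded value p + q = 131; r = 10; cross terms: (7*27 - 32*10)=-131, (32*32 - 9*27)=781, (9*10 - 7*32)=-134; twice the area = |516| = 516; area = 258; boundary points = 1 + 1 + 2 = 4; strictly interior points = area - boundary/2 + 1 = 257; answer 257

257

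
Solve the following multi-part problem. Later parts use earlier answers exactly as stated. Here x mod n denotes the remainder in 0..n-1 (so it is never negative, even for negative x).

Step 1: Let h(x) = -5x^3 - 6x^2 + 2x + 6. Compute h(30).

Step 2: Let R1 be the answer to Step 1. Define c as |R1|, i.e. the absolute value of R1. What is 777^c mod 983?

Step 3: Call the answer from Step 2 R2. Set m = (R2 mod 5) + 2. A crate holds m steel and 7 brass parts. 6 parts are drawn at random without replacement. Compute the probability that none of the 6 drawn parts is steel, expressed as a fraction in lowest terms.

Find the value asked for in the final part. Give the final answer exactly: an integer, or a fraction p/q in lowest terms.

Step 1: -5*(30)^3 - 6*(30)^2 + 2*(30)^1 + 6 = (-135000) + (-5400) + (60) + (6) = -140334; answer -140334
Step 2: R1 = -140334; c = 140334; squarings mod 983: 777^1=777, 777^2=167, 777^4=365, 777^8=520, 777^16=75, 777^32=710, 777^64=804, 777^128=585, 777^256=141, 777^512=221, 777^1024=674, 777^2048=130, 777^4096=189, 777^8192=333, 777^16384=793, 777^32768=712, 777^65536=699, 777^131072=50; 777^140334 = 777^2 * 777^4 * 777^8 * 777^32 * 777^1024 * 777^8192 * 777^131072 = 485 (mod 983); answer 485
Step 3: R2 = 485; m = 2; total draws C(9,6) = 84; favorable C(7,6) = 7; P = 1/12; answer 1/12

1/12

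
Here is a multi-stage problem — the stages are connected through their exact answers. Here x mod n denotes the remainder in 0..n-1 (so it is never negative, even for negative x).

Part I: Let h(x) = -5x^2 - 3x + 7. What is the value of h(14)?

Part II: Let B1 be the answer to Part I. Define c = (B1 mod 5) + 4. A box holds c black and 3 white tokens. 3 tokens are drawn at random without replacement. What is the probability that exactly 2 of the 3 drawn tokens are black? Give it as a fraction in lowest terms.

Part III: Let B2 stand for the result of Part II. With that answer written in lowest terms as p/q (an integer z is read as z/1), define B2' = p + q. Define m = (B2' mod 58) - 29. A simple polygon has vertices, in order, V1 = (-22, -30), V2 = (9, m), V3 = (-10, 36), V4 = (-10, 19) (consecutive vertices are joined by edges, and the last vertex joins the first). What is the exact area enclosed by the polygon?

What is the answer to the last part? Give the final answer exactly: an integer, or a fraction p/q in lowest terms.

Part I: -5*(14)^2 - 3*(14)^1 + 7 = (-980) + (-42) + (7) = -1015; answer -1015
Part II: B1 = -1015; c = 4; total draws C(7,3) = 35; favorable C(4,2)*C(3,1) = 18; P = 18/35; answer 18/35
Part III: B2 = 18/35; threaded value p + q = 53; m = 24; cross terms: (-22*24 - 9*-30)=-258, (9*36 - -10*24)=564, (-10*19 - -10*36)=170, (-10*-30 - -22*19)=718; twice the area = |1194| = 1194; area = 597; answer 597

597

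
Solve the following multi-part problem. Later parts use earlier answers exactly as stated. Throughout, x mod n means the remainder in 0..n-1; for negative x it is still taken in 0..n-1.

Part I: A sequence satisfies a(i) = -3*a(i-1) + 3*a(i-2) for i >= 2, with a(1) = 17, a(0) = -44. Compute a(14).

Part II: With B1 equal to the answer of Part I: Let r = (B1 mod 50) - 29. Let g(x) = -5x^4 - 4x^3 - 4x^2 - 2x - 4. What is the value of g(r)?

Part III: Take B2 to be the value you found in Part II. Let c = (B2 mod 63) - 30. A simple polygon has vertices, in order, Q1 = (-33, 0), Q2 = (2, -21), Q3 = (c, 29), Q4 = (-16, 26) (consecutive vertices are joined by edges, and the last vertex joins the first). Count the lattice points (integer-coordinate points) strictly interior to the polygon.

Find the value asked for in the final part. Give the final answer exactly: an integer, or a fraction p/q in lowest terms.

1779

Part I: a(2) = -3*(17) + 3*(-44) = -183; iterating: a(2)=-183, a(3)=600, a(4)=-2349, a(5)=8847, a(6)=-33588, a(7)=127305, a(8)=-482679, a(9)=1829952, a(10)=-6937893, a(11)=26303535, a(12)=-99724284, a(13)=378083457, a(14)=-1433423223; answer -1433423223
Part II: B1 = -1433423223; r = -2; -5*(-2)^4 - 4*(-2)^3 - 4*(-2)^2 - 2*(-2)^1 - 4 = (-80) + (32) + (-16) + (4) + (-4) = -64; answer -64
Part III: B2 = -64; c = 32; cross terms: (-33*-21 - 2*0)=693, (2*29 - 32*-21)=730, (32*26 - -16*29)=1296, (-16*0 - -33*26)=858; twice the area = |3577| = 3577; area = 3577/2; boundary points = 7 + 10 + 3 + 1 = 21; strictly interior points = area - boundary/2 + 1 = 1779; answer 1779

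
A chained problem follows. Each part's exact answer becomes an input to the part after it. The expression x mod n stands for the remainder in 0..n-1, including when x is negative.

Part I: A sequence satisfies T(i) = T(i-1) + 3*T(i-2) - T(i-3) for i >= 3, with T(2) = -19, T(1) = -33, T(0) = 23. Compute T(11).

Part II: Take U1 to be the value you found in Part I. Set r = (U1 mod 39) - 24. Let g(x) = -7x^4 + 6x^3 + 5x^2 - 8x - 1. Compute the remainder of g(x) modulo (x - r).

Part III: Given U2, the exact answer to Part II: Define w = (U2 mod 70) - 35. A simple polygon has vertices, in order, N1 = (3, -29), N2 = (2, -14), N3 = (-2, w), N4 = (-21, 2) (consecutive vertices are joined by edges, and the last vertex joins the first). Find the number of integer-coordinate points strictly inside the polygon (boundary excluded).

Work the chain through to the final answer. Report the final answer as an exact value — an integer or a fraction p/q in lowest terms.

Part I: T(3) = 1*(-19) + 3*(-33) - 1*(23) = -141; iterating: T(3)=-141, T(4)=-165, T(5)=-569, T(6)=-923, T(7)=-2465, T(8)=-4665, T(9)=-11137, T(10)=-22667, T(11)=-51413; answer -51413
Part II: U1 = -51413; r = 4; remainder = value at the root: -7*(4)^4 + 6*(4)^3 + 5*(4)^2 - 8*(4)^1 - 1 = (-1792) + (384) + (80) + (-32) + (-1) = -1361; answer -1361
Part III: U2 = -1361; w = 4; cross terms: (3*-14 - 2*-29)=16, (2*4 - -2*-14)=-20, (-2*2 - -21*4)=80, (-21*-29 - 3*2)=603; twice the area = |679| = 679; area = 679/2; boundary points = 1 + 2 + 1 + 1 = 5; strictly interior points = area - boundary/2 + 1 = 338; answer 338

338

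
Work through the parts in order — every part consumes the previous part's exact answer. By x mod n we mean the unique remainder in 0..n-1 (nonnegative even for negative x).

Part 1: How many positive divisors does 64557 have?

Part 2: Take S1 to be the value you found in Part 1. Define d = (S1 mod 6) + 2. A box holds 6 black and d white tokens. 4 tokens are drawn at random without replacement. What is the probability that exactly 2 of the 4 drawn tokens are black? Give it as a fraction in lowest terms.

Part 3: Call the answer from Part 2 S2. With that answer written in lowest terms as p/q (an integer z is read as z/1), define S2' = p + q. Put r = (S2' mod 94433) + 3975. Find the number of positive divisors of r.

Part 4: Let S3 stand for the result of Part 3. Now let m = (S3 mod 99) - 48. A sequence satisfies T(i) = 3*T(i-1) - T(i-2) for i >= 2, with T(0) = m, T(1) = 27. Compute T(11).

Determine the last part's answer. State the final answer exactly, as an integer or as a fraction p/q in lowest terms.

775857

Part 1: 64557 = 3^4 * 797; number of divisors = (4+1) * (1+1) = 10; answer 10
Part 2: S1 = 10; d = 6; total draws C(12,4) = 495; favorable C(6,2)*C(6,2) = 225; P = 5/11; answer 5/11
Part 3: S2 = 5/11; threaded value p + q = 16; r = 3991; 3991 = 13 * 307; number of divisors = (1+1) * (1+1) = 4; answer 4
Part 4: S3 = 4; m = -44; T(2) = 3*(27) - 1*(-44) = 125; iterating: T(2)=125, T(3)=348, T(4)=919, T(5)=2409, T(6)=6308, T(7)=16515, T(8)=43237, T(9)=113196, T(10)=296351, T(11)=775857; answer 775857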